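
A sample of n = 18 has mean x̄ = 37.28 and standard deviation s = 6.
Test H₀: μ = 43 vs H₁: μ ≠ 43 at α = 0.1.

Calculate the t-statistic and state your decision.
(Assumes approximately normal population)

df = n - 1 = 17
SE = s/√n = 6/√18 = 1.4142
t = (x̄ - μ₀)/SE = (37.28 - 43)/1.4142 = -4.0447
Critical value: t_{0.05,17} = ±1.740
p-value ≈ 0.0008
Decision: reject H₀

Answer: t = -4.0447, reject H₀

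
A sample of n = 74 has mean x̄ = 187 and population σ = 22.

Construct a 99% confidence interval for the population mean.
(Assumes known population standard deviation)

Confidence level: 99%, α = 0.01
z_0.005 = 2.576
SE = σ/√n = 22/√74 = 2.5574
Margin of error = 2.576 × 2.5574 = 6.5879
CI: x̄ ± margin = 187 ± 6.5879
CI: (180.4121, 193.5879)

Answer: (180.4121, 193.5879)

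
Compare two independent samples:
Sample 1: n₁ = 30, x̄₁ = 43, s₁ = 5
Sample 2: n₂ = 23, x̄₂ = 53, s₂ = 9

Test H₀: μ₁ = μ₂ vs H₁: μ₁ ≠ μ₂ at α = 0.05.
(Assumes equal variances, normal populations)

Pooled variance: s²_p = [29×5² + 22×9²]/(51) = 49.1569
s_p = 7.0112
SE = s_p×√(1/n₁ + 1/n₂) = 7.0112×√(1/30 + 1/23) = 1.9431
t = (x̄₁ - x̄₂)/SE = (43 - 53)/1.9431 = -5.1464
df = 51, t-critical = ±2.008
Decision: reject H₀

Answer: t = -5.1464, reject H₀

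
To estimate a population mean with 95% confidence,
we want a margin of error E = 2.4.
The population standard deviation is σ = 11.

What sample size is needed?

Answer: n = 81

Derivation:
z_0.025 = 1.960
n = (z×σ/E)² = (1.960×11/2.4)²
n = 80.7003
Round up: n = 81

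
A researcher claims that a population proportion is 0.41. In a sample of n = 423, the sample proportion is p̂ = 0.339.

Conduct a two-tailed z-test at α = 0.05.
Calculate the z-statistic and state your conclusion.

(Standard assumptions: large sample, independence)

Answer: z = -2.9690, reject H₀

Derivation:
H₀: p = 0.41, H₁: p ≠ 0.41
Standard error: SE = √(p₀(1-p₀)/n) = √(0.41×0.59/423) = 0.023914
z-statistic: z = (p̂ - p₀)/SE = (0.339 - 0.41)/0.023914 = -2.9690
Critical value: z_0.025 = ±1.960
p-value = 0.0030
Decision: reject H₀ at α = 0.05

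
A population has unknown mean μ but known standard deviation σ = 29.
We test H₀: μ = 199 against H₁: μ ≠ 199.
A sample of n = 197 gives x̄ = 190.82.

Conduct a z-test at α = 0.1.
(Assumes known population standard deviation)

Standard error: SE = σ/√n = 29/√197 = 2.0662
z-statistic: z = (x̄ - μ₀)/SE = (190.82 - 199)/2.0662 = -3.9590
Critical value: ±1.645
p-value = 0.0001
Decision: reject H₀

Answer: z = -3.9590, reject H₀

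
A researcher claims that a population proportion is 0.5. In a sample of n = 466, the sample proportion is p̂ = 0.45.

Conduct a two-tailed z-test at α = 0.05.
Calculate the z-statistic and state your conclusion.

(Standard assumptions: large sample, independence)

H₀: p = 0.5, H₁: p ≠ 0.5
Standard error: SE = √(p₀(1-p₀)/n) = √(0.5×0.5/466) = 0.023162
z-statistic: z = (p̂ - p₀)/SE = (0.45 - 0.5)/0.023162 = -2.1587
Critical value: z_0.025 = ±1.960
p-value = 0.0309
Decision: reject H₀ at α = 0.05

Answer: z = -2.1587, reject H₀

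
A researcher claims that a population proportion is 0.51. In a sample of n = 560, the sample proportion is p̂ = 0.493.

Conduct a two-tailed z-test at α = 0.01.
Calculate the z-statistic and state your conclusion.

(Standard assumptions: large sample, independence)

H₀: p = 0.51, H₁: p ≠ 0.51
Standard error: SE = √(p₀(1-p₀)/n) = √(0.51×0.49/560) = 0.021125
z-statistic: z = (p̂ - p₀)/SE = (0.493 - 0.51)/0.021125 = -0.8047
Critical value: z_0.005 = ±2.576
p-value = 0.4210
Decision: fail to reject H₀ at α = 0.01

Answer: z = -0.8047, fail to reject H₀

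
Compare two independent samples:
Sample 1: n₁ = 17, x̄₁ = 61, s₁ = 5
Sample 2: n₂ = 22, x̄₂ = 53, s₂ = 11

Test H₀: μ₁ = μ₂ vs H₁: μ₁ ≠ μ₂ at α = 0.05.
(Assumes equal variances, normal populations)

Pooled variance: s²_p = [16×5² + 21×11²]/(37) = 79.4865
s_p = 8.9155
SE = s_p×√(1/n₁ + 1/n₂) = 8.9155×√(1/17 + 1/22) = 2.8790
t = (x̄₁ - x̄₂)/SE = (61 - 53)/2.8790 = 2.7787
df = 37, t-critical = ±2.026
Decision: reject H₀

Answer: t = 2.7787, reject H₀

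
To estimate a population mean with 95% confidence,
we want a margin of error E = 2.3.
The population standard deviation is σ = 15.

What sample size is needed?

z_0.025 = 1.960
n = (z×σ/E)² = (1.960×15/2.3)²
n = 163.3951
Round up: n = 164

Answer: n = 164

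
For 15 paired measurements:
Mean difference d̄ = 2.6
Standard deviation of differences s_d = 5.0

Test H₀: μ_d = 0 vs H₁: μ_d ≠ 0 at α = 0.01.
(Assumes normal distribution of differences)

Answer: t = 2.0139, fail to reject H₀

Derivation:
df = n - 1 = 14
SE = s_d/√n = 5.0/√15 = 1.2910
t = d̄/SE = 2.6/1.2910 = 2.0139
Critical value: t_{0.005,14} = ±2.977
p-value ≈ 0.0637
Decision: fail to reject H₀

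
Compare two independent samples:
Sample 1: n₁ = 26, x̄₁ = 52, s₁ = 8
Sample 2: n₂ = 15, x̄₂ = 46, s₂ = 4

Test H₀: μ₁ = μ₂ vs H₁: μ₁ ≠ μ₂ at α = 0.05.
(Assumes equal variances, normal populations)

Pooled variance: s²_p = [25×8² + 14×4²]/(39) = 46.7692
s_p = 6.8388
SE = s_p×√(1/n₁ + 1/n₂) = 6.8388×√(1/26 + 1/15) = 2.2174
t = (x̄₁ - x̄₂)/SE = (52 - 46)/2.2174 = 2.7059
df = 39, t-critical = ±2.023
Decision: reject H₀

Answer: t = 2.7059, reject H₀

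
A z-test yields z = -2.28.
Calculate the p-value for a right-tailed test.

Answer: p-value ≈ 0.9887

Derivation:
For z = -2.28:
p = P(Z > -2.28) = 1 - Φ(-2.28) = 0.9887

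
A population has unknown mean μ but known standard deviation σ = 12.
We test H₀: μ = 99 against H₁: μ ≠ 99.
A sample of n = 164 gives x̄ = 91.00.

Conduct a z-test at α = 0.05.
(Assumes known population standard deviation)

Answer: z = -8.5379, reject H₀

Derivation:
Standard error: SE = σ/√n = 12/√164 = 0.9370
z-statistic: z = (x̄ - μ₀)/SE = (91.00 - 99)/0.9370 = -8.5379
Critical value: ±1.960
p-value < 0.0001
Decision: reject H₀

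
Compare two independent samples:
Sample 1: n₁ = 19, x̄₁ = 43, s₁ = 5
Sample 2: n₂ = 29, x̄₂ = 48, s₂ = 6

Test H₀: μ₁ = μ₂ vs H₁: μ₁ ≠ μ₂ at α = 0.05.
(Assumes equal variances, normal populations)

Pooled variance: s²_p = [18×5² + 28×6²]/(46) = 31.6957
s_p = 5.6299
SE = s_p×√(1/n₁ + 1/n₂) = 5.6299×√(1/19 + 1/29) = 1.6617
t = (x̄₁ - x̄₂)/SE = (43 - 48)/1.6617 = -3.0090
df = 46, t-critical = ±2.013
Decision: reject H₀

Answer: t = -3.0090, reject H₀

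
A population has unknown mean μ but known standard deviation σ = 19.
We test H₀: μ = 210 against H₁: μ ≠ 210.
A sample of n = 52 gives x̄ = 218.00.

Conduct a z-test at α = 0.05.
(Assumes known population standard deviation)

Standard error: SE = σ/√n = 19/√52 = 2.6348
z-statistic: z = (x̄ - μ₀)/SE = (218.00 - 210)/2.6348 = 3.0363
Critical value: ±1.960
p-value = 0.0024
Decision: reject H₀

Answer: z = 3.0363, reject H₀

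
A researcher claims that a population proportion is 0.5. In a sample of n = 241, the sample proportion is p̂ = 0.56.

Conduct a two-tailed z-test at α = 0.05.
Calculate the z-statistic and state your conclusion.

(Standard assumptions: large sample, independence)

H₀: p = 0.5, H₁: p ≠ 0.5
Standard error: SE = √(p₀(1-p₀)/n) = √(0.5×0.5/241) = 0.032208
z-statistic: z = (p̂ - p₀)/SE = (0.56 - 0.5)/0.032208 = 1.8629
Critical value: z_0.025 = ±1.960
p-value = 0.0625
Decision: fail to reject H₀ at α = 0.05

Answer: z = 1.8629, fail to reject H₀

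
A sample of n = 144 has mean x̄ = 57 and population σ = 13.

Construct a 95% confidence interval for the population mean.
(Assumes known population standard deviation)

Answer: (54.8767, 59.1233)

Derivation:
Confidence level: 95%, α = 0.05
z_0.025 = 1.960
SE = σ/√n = 13/√144 = 1.0833
Margin of error = 1.960 × 1.0833 = 2.1233
CI: x̄ ± margin = 57 ± 2.1233
CI: (54.8767, 59.1233)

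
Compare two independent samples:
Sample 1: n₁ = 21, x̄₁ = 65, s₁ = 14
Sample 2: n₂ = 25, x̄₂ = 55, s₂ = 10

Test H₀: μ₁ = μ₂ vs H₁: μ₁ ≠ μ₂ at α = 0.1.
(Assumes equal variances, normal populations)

Answer: t = 2.8188, reject H₀

Derivation:
Pooled variance: s²_p = [20×14² + 24×10²]/(44) = 143.6364
s_p = 11.9848
SE = s_p×√(1/n₁ + 1/n₂) = 11.9848×√(1/21 + 1/25) = 3.5476
t = (x̄₁ - x̄₂)/SE = (65 - 55)/3.5476 = 2.8188
df = 44, t-critical = ±1.680
Decision: reject H₀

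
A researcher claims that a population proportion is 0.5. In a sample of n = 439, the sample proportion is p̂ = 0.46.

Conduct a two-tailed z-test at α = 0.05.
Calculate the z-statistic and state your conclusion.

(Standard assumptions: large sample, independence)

Answer: z = -1.6762, fail to reject H₀

Derivation:
H₀: p = 0.5, H₁: p ≠ 0.5
Standard error: SE = √(p₀(1-p₀)/n) = √(0.5×0.5/439) = 0.023864
z-statistic: z = (p̂ - p₀)/SE = (0.46 - 0.5)/0.023864 = -1.6762
Critical value: z_0.025 = ±1.960
p-value = 0.0937
Decision: fail to reject H₀ at α = 0.05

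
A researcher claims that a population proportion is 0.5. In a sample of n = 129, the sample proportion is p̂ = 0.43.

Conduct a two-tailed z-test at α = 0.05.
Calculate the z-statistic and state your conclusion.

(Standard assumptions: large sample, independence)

Answer: z = -1.5901, fail to reject H₀

Derivation:
H₀: p = 0.5, H₁: p ≠ 0.5
Standard error: SE = √(p₀(1-p₀)/n) = √(0.5×0.5/129) = 0.044023
z-statistic: z = (p̂ - p₀)/SE = (0.43 - 0.5)/0.044023 = -1.5901
Critical value: z_0.025 = ±1.960
p-value = 0.1118
Decision: fail to reject H₀ at α = 0.05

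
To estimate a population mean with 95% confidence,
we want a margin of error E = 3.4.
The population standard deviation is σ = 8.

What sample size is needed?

Answer: n = 22

Derivation:
z_0.025 = 1.960
n = (z×σ/E)² = (1.960×8/3.4)²
n = 21.2684
Round up: n = 22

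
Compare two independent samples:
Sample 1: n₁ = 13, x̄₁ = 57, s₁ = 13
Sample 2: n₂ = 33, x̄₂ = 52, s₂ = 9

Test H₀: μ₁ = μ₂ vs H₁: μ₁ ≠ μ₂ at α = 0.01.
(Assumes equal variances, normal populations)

Answer: t = 1.4901, fail to reject H₀

Derivation:
Pooled variance: s²_p = [12×13² + 32×9²]/(44) = 105.0000
s_p = 10.2470
SE = s_p×√(1/n₁ + 1/n₂) = 10.2470×√(1/13 + 1/33) = 3.3554
t = (x̄₁ - x̄₂)/SE = (57 - 52)/3.3554 = 1.4901
df = 44, t-critical = ±2.692
Decision: fail to reject H₀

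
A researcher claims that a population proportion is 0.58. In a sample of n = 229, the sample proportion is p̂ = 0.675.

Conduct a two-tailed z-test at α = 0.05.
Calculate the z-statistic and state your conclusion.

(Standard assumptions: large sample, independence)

Answer: z = 2.9128, reject H₀

Derivation:
H₀: p = 0.58, H₁: p ≠ 0.58
Standard error: SE = √(p₀(1-p₀)/n) = √(0.58×0.42/229) = 0.032615
z-statistic: z = (p̂ - p₀)/SE = (0.675 - 0.58)/0.032615 = 2.9128
Critical value: z_0.025 = ±1.960
p-value = 0.0036
Decision: reject H₀ at α = 0.05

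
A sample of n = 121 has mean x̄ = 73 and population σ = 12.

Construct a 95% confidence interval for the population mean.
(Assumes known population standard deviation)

Answer: (70.8618, 75.1382)

Derivation:
Confidence level: 95%, α = 0.05
z_0.025 = 1.960
SE = σ/√n = 12/√121 = 1.0909
Margin of error = 1.960 × 1.0909 = 2.1382
CI: x̄ ± margin = 73 ± 2.1382
CI: (70.8618, 75.1382)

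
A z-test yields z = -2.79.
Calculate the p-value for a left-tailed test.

Answer: p-value ≈ 0.0026

Derivation:
For z = -2.79:
p = P(Z < -2.79) = Φ(-2.79) = 0.0026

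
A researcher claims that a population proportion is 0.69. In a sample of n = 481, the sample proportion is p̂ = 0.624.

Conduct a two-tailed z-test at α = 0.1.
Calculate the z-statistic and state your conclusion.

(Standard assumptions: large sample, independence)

Answer: z = -3.1297, reject H₀

Derivation:
H₀: p = 0.69, H₁: p ≠ 0.69
Standard error: SE = √(p₀(1-p₀)/n) = √(0.69×0.31/481) = 0.021088
z-statistic: z = (p̂ - p₀)/SE = (0.624 - 0.69)/0.021088 = -3.1297
Critical value: z_0.05 = ±1.645
p-value = 0.0017
Decision: reject H₀ at α = 0.1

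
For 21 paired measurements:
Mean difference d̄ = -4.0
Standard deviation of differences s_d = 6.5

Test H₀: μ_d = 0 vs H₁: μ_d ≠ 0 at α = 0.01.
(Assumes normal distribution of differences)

Answer: t = -2.8201, fail to reject H₀

Derivation:
df = n - 1 = 20
SE = s_d/√n = 6.5/√21 = 1.4184
t = d̄/SE = -4.0/1.4184 = -2.8201
Critical value: t_{0.005,20} = ±2.845
p-value ≈ 0.0106
Decision: fail to reject H₀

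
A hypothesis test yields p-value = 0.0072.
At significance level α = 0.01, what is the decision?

Compare p-value to α:
0.0072 < 0.01
Decision: reject H₀

Answer: reject H₀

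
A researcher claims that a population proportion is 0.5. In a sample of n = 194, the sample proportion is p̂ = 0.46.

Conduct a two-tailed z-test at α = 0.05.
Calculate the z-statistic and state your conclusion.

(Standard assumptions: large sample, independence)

Answer: z = -1.1143, fail to reject H₀

Derivation:
H₀: p = 0.5, H₁: p ≠ 0.5
Standard error: SE = √(p₀(1-p₀)/n) = √(0.5×0.5/194) = 0.035898
z-statistic: z = (p̂ - p₀)/SE = (0.46 - 0.5)/0.035898 = -1.1143
Critical value: z_0.025 = ±1.960
p-value = 0.2652
Decision: fail to reject H₀ at α = 0.05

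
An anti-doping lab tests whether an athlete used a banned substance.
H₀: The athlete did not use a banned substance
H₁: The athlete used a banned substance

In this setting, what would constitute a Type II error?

Answer: Failing to detect doping in an athlete who used a banned substance

Derivation:
A Type I error (probability α) occurs when we reject a true H₀.
A Type II error (probability β) occurs when we fail to reject a false H₀.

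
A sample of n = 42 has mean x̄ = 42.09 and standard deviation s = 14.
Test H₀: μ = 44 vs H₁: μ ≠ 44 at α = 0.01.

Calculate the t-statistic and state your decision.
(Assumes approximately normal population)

df = n - 1 = 41
SE = s/√n = 14/√42 = 2.1602
t = (x̄ - μ₀)/SE = (42.09 - 44)/2.1602 = -0.8842
Critical value: t_{0.005,41} = ±2.701
p-value ≈ 0.3817
Decision: fail to reject H₀

Answer: t = -0.8842, fail to reject H₀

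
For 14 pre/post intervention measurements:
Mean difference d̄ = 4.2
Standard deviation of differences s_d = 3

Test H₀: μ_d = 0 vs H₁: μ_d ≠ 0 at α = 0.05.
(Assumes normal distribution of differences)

Answer: t = 5.2382, reject H₀

Derivation:
df = n - 1 = 13
SE = s_d/√n = 3/√14 = 0.8018
t = d̄/SE = 4.2/0.8018 = 5.2382
Critical value: t_{0.025,13} = ±2.160
p-value ≈ 0.0002
Decision: reject H₀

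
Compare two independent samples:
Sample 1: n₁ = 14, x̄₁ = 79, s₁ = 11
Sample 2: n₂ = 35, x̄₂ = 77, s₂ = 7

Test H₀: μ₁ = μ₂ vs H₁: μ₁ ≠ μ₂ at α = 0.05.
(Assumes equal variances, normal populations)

Answer: t = 0.7618, fail to reject H₀

Derivation:
Pooled variance: s²_p = [13×11² + 34×7²]/(47) = 68.9149
s_p = 8.3015
SE = s_p×√(1/n₁ + 1/n₂) = 8.3015×√(1/14 + 1/35) = 2.6252
t = (x̄₁ - x̄₂)/SE = (79 - 77)/2.6252 = 0.7618
df = 47, t-critical = ±2.012
Decision: fail to reject H₀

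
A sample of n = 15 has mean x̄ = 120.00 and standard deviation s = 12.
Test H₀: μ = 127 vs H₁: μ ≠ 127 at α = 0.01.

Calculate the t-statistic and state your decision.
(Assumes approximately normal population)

Answer: t = -2.2592, fail to reject H₀

Derivation:
df = n - 1 = 14
SE = s/√n = 12/√15 = 3.0984
t = (x̄ - μ₀)/SE = (120.00 - 127)/3.0984 = -2.2592
Critical value: t_{0.005,14} = ±2.977
p-value ≈ 0.0403
Decision: fail to reject H₀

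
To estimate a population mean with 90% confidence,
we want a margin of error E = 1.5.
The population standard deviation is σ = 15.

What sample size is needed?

z_0.05 = 1.645
n = (z×σ/E)² = (1.645×15/1.5)²
n = 270.6025
Round up: n = 271

Answer: n = 271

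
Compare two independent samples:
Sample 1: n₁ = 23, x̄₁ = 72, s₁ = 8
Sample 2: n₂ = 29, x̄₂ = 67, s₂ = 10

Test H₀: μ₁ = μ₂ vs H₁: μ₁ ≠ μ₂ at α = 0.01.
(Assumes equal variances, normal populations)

Answer: t = 1.9520, fail to reject H₀

Derivation:
Pooled variance: s²_p = [22×8² + 28×10²]/(50) = 84.1600
s_p = 9.1739
SE = s_p×√(1/n₁ + 1/n₂) = 9.1739×√(1/23 + 1/29) = 2.5615
t = (x̄₁ - x̄₂)/SE = (72 - 67)/2.5615 = 1.9520
df = 50, t-critical = ±2.678
Decision: fail to reject H₀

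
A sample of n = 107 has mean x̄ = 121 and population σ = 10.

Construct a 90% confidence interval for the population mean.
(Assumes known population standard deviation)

Confidence level: 90%, α = 0.1
z_0.05 = 1.645
SE = σ/√n = 10/√107 = 0.9667
Margin of error = 1.645 × 0.9667 = 1.5902
CI: x̄ ± margin = 121 ± 1.5902
CI: (119.4098, 122.5902)

Answer: (119.4098, 122.5902)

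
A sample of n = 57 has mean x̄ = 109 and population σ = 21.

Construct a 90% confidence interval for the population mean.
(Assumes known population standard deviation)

Confidence level: 90%, α = 0.1
z_0.05 = 1.645
SE = σ/√n = 21/√57 = 2.7815
Margin of error = 1.645 × 2.7815 = 4.5756
CI: x̄ ± margin = 109 ± 4.5756
CI: (104.4244, 113.5756)

Answer: (104.4244, 113.5756)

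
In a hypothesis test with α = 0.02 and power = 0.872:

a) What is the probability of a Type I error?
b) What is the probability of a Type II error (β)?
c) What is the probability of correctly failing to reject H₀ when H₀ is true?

a) Type I error probability = α = 0.02
b) Power = P(reject H₀ | H₁ true) = 1 - β = 0.872, so Type II error probability = β = 1 - Power = 0.128
c) P(fail to reject H₀ | H₀ true) = 1 - α = 0.98

Answer: a) 0.02, b) 0.128, c) 0.98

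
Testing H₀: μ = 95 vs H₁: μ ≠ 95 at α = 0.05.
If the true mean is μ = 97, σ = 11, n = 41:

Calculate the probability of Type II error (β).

SE = σ/√n = 11/√41 = 1.7179
Critical values: μ₀ ± z_0.025×SE = 95 ± 1.960×1.7179
Acceptance region: (91.6329, 98.3671)
Under H₁ (μ = 97): z_high = (98.3671 - 97)/1.7179 = 0.7958, z_low = (91.6329 - 97)/1.7179 = -3.1242
β = P(not reject | H₁) = Φ(0.7958) - Φ(-3.1242) ≈ 0.7860

Answer: β ≈ 0.7860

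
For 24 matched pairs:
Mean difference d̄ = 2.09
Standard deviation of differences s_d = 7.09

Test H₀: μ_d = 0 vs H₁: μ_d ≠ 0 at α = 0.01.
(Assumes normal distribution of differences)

df = n - 1 = 23
SE = s_d/√n = 7.09/√24 = 1.4472
t = d̄/SE = 2.09/1.4472 = 1.4442
Critical value: t_{0.005,23} = ±2.807
p-value ≈ 0.1622
Decision: fail to reject H₀

Answer: t = 1.4442, fail to reject H₀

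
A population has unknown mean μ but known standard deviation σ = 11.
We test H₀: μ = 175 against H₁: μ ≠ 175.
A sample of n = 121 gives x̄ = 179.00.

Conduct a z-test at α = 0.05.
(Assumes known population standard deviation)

Standard error: SE = σ/√n = 11/√121 = 1.0000
z-statistic: z = (x̄ - μ₀)/SE = (179.00 - 175)/1.0000 = 4.0000
Critical value: ±1.960
p-value = 0.0001
Decision: reject H₀

Answer: z = 4.0000, reject H₀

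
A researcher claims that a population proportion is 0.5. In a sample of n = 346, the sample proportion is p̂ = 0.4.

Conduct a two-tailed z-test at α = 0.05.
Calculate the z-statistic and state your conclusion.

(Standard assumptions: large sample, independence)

Answer: z = -3.7202, reject H₀

Derivation:
H₀: p = 0.5, H₁: p ≠ 0.5
Standard error: SE = √(p₀(1-p₀)/n) = √(0.5×0.5/346) = 0.026880
z-statistic: z = (p̂ - p₀)/SE = (0.4 - 0.5)/0.026880 = -3.7202
Critical value: z_0.025 = ±1.960
p-value = 0.0002
Decision: reject H₀ at α = 0.05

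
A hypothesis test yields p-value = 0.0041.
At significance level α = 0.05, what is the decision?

Answer: reject H₀

Derivation:
Compare p-value to α:
0.0041 < 0.05
Decision: reject H₀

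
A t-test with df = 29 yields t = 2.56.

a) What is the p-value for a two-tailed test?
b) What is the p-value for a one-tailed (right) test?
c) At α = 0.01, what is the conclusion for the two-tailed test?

Using t-distribution with df = 29:
a) Two-tailed: p = 2×P(T > 2.56) = 0.0159
b) One-tailed: p = P(T > 2.56) = 0.0080
c) 0.0159 ≥ 0.01, fail to reject H₀

Answer: a) 0.0159, b) 0.0080, c) fail to reject H₀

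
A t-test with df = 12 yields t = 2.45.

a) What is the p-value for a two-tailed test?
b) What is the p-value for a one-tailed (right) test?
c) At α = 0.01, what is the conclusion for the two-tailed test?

Answer: a) 0.0306, b) 0.0153, c) fail to reject H₀

Derivation:
Using t-distribution with df = 12:
a) Two-tailed: p = 2×P(T > 2.45) = 0.0306
b) One-tailed: p = P(T > 2.45) = 0.0153
c) 0.0306 ≥ 0.01, fail to reject H₀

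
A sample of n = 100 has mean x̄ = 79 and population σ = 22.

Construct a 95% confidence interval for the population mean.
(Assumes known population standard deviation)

Confidence level: 95%, α = 0.05
z_0.025 = 1.960
SE = σ/√n = 22/√100 = 2.2000
Margin of error = 1.960 × 2.2000 = 4.3120
CI: x̄ ± margin = 79 ± 4.3120
CI: (74.6880, 83.3120)

Answer: (74.6880, 83.3120)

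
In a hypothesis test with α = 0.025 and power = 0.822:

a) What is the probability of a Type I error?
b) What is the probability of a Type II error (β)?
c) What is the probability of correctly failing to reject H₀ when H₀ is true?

Answer: a) 0.025, b) 0.178, c) 0.975

Derivation:
a) Type I error probability = α = 0.025
b) Power = P(reject H₀ | H₁ true) = 1 - β = 0.822, so Type II error probability = β = 1 - Power = 0.178
c) P(fail to reject H₀ | H₀ true) = 1 - α = 0.975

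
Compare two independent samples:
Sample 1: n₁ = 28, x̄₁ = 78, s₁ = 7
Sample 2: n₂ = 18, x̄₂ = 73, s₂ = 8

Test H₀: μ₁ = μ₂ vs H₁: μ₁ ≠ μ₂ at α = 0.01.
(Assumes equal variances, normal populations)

Answer: t = 2.2358, fail to reject H₀

Derivation:
Pooled variance: s²_p = [27×7² + 17×8²]/(44) = 54.7955
s_p = 7.4024
SE = s_p×√(1/n₁ + 1/n₂) = 7.4024×√(1/28 + 1/18) = 2.2363
t = (x̄₁ - x̄₂)/SE = (78 - 73)/2.2363 = 2.2358
df = 44, t-critical = ±2.692
Decision: fail to reject H₀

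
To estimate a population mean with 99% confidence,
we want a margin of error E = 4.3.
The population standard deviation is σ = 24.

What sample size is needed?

z_0.005 = 2.576
n = (z×σ/E)² = (2.576×24/4.3)²
n = 206.7175
Round up: n = 207

Answer: n = 207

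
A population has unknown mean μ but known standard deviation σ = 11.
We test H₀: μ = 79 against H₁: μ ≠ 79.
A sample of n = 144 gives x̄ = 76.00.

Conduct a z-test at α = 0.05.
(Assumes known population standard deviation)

Answer: z = -3.2726, reject H₀

Derivation:
Standard error: SE = σ/√n = 11/√144 = 0.9167
z-statistic: z = (x̄ - μ₀)/SE = (76.00 - 79)/0.9167 = -3.2726
Critical value: ±1.960
p-value = 0.0011
Decision: reject H₀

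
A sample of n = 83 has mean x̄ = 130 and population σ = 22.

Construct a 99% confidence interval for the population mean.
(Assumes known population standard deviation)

Confidence level: 99%, α = 0.01
z_0.005 = 2.576
SE = σ/√n = 22/√83 = 2.4148
Margin of error = 2.576 × 2.4148 = 6.2205
CI: x̄ ± margin = 130 ± 6.2205
CI: (123.7795, 136.2205)

Answer: (123.7795, 136.2205)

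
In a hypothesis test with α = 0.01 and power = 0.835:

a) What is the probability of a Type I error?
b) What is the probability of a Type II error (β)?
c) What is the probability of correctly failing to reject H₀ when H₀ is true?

a) Type I error probability = α = 0.01
b) Power = P(reject H₀ | H₁ true) = 1 - β = 0.835, so Type II error probability = β = 1 - Power = 0.165
c) P(fail to reject H₀ | H₀ true) = 1 - α = 0.99

Answer: a) 0.01, b) 0.165, c) 0.99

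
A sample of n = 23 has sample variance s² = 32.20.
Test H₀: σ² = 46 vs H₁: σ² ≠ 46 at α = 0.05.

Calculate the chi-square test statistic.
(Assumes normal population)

Answer: χ² = 15.4000, fail to reject H₀

Derivation:
df = n - 1 = 22
χ² = (n-1)s²/σ₀² = 22×32.20/46 = 15.4000
Critical values: χ²_{0.975,22} = 10.982, χ²_{0.025,22} = 36.781
Rejection region: χ² < 10.982 or χ² > 36.781
Decision: fail to reject H₀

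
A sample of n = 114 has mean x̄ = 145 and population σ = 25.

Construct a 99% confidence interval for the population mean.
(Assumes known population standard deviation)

Answer: (138.9683, 151.0317)

Derivation:
Confidence level: 99%, α = 0.01
z_0.005 = 2.576
SE = σ/√n = 25/√114 = 2.3415
Margin of error = 2.576 × 2.3415 = 6.0317
CI: x̄ ± margin = 145 ± 6.0317
CI: (138.9683, 151.0317)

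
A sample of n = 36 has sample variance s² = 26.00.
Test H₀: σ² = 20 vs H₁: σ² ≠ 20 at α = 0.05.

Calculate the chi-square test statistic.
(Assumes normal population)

Answer: χ² = 45.5000, fail to reject H₀

Derivation:
df = n - 1 = 35
χ² = (n-1)s²/σ₀² = 35×26.00/20 = 45.5000
Critical values: χ²_{0.975,35} = 20.569, χ²_{0.025,35} = 53.203
Rejection region: χ² < 20.569 or χ² > 53.203
Decision: fail to reject H₀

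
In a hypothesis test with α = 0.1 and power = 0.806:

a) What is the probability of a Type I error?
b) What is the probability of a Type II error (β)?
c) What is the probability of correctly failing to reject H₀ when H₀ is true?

Answer: a) 0.1, b) 0.194, c) 0.9

Derivation:
a) Type I error probability = α = 0.1
b) Power = P(reject H₀ | H₁ true) = 1 - β = 0.806, so Type II error probability = β = 1 - Power = 0.194
c) P(fail to reject H₀ | H₀ true) = 1 - α = 0.9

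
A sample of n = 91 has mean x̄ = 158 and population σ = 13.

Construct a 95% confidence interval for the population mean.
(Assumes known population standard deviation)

Confidence level: 95%, α = 0.05
z_0.025 = 1.960
SE = σ/√n = 13/√91 = 1.3628
Margin of error = 1.960 × 1.3628 = 2.6711
CI: x̄ ± margin = 158 ± 2.6711
CI: (155.3289, 160.6711)

Answer: (155.3289, 160.6711)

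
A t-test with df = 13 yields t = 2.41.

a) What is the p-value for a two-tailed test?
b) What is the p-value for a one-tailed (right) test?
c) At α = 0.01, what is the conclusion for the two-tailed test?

Answer: a) 0.0315, b) 0.0157, c) fail to reject H₀

Derivation:
Using t-distribution with df = 13:
a) Two-tailed: p = 2×P(T > 2.41) = 0.0315
b) One-tailed: p = P(T > 2.41) = 0.0157
c) 0.0315 ≥ 0.01, fail to reject H₀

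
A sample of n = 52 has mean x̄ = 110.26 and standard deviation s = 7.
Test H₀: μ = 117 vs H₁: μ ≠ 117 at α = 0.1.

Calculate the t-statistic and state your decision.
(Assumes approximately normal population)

df = n - 1 = 51
SE = s/√n = 7/√52 = 0.9707
t = (x̄ - μ₀)/SE = (110.26 - 117)/0.9707 = -6.9434
Critical value: t_{0.05,51} = ±1.675
p-value < 0.0001
Decision: reject H₀

Answer: t = -6.9434, reject H₀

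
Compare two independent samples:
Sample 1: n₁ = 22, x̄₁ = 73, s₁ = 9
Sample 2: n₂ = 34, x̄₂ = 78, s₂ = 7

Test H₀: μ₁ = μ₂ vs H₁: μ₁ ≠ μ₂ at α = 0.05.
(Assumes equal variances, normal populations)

Answer: t = -2.3312, reject H₀

Derivation:
Pooled variance: s²_p = [21×9² + 33×7²]/(54) = 61.4444
s_p = 7.8386
SE = s_p×√(1/n₁ + 1/n₂) = 7.8386×√(1/22 + 1/34) = 2.1448
t = (x̄₁ - x̄₂)/SE = (73 - 78)/2.1448 = -2.3312
df = 54, t-critical = ±2.005
Decision: reject H₀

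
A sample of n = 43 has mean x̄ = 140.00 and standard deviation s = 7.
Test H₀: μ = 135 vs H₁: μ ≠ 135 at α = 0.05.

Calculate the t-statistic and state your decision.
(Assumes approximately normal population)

df = n - 1 = 42
SE = s/√n = 7/√43 = 1.0675
t = (x̄ - μ₀)/SE = (140.00 - 135)/1.0675 = 4.6838
Critical value: t_{0.025,42} = ±2.018
p-value < 0.0001
Decision: reject H₀

Answer: t = 4.6838, reject H₀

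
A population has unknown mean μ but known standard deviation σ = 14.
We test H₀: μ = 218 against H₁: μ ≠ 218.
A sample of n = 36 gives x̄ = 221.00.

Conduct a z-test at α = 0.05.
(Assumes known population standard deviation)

Standard error: SE = σ/√n = 14/√36 = 2.3333
z-statistic: z = (x̄ - μ₀)/SE = (221.00 - 218)/2.3333 = 1.2857
Critical value: ±1.960
p-value = 0.1985
Decision: fail to reject H₀

Answer: z = 1.2857, fail to reject H₀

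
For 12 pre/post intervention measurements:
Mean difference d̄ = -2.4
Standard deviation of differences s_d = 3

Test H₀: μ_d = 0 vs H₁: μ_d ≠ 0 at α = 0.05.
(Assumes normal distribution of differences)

Answer: t = -2.7714, reject H₀

Derivation:
df = n - 1 = 11
SE = s_d/√n = 3/√12 = 0.8660
t = d̄/SE = -2.4/0.8660 = -2.7714
Critical value: t_{0.025,11} = ±2.201
p-value ≈ 0.0182
Decision: reject H₀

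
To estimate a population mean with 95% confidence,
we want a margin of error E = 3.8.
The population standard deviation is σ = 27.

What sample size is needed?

z_0.025 = 1.960
n = (z×σ/E)² = (1.960×27/3.8)²
n = 193.9423
Round up: n = 194

Answer: n = 194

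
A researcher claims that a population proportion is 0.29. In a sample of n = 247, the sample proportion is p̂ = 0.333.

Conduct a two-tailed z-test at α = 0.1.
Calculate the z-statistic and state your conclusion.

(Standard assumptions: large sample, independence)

Answer: z = 1.4893, fail to reject H₀

Derivation:
H₀: p = 0.29, H₁: p ≠ 0.29
Standard error: SE = √(p₀(1-p₀)/n) = √(0.29×0.71/247) = 0.028872
z-statistic: z = (p̂ - p₀)/SE = (0.333 - 0.29)/0.028872 = 1.4893
Critical value: z_0.05 = ±1.645
p-value = 0.1364
Decision: fail to reject H₀ at α = 0.1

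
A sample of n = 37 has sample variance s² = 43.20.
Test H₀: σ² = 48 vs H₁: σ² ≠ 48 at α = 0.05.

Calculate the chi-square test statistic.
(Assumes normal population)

df = n - 1 = 36
χ² = (n-1)s²/σ₀² = 36×43.20/48 = 32.4000
Critical values: χ²_{0.975,36} = 21.336, χ²_{0.025,36} = 54.437
Rejection region: χ² < 21.336 or χ² > 54.437
Decision: fail to reject H₀

Answer: χ² = 32.4000, fail to reject H₀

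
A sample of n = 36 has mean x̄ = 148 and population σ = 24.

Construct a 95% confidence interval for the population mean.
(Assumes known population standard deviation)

Confidence level: 95%, α = 0.05
z_0.025 = 1.960
SE = σ/√n = 24/√36 = 4.0000
Margin of error = 1.960 × 4.0000 = 7.8400
CI: x̄ ± margin = 148 ± 7.8400
CI: (140.1600, 155.8400)

Answer: (140.1600, 155.8400)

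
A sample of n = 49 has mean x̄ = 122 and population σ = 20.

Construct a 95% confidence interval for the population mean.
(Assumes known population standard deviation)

Confidence level: 95%, α = 0.05
z_0.025 = 1.960
SE = σ/√n = 20/√49 = 2.8571
Margin of error = 1.960 × 2.8571 = 5.5999
CI: x̄ ± margin = 122 ± 5.5999
CI: (116.4001, 127.5999)

Answer: (116.4001, 127.5999)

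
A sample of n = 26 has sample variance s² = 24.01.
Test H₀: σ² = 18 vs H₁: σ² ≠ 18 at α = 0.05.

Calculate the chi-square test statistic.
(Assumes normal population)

df = n - 1 = 25
χ² = (n-1)s²/σ₀² = 25×24.01/18 = 33.3472
Critical values: χ²_{0.975,25} = 13.120, χ²_{0.025,25} = 40.646
Rejection region: χ² < 13.120 or χ² > 40.646
Decision: fail to reject H₀

Answer: χ² = 33.3472, fail to reject H₀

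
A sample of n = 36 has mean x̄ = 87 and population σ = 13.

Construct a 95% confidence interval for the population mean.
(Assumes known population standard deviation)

Answer: (82.7533, 91.2467)

Derivation:
Confidence level: 95%, α = 0.05
z_0.025 = 1.960
SE = σ/√n = 13/√36 = 2.1667
Margin of error = 1.960 × 2.1667 = 4.2467
CI: x̄ ± margin = 87 ± 4.2467
CI: (82.7533, 91.2467)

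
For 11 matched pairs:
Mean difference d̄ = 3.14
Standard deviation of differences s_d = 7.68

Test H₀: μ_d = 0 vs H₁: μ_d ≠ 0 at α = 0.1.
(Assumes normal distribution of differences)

Answer: t = 1.3560, fail to reject H₀

Derivation:
df = n - 1 = 10
SE = s_d/√n = 7.68/√11 = 2.3156
t = d̄/SE = 3.14/2.3156 = 1.3560
Critical value: t_{0.05,10} = ±1.812
p-value ≈ 0.2049
Decision: fail to reject H₀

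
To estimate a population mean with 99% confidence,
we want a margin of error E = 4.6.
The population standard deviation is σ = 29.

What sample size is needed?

Answer: n = 264

Derivation:
z_0.005 = 2.576
n = (z×σ/E)² = (2.576×29/4.6)²
n = 263.7376
Round up: n = 264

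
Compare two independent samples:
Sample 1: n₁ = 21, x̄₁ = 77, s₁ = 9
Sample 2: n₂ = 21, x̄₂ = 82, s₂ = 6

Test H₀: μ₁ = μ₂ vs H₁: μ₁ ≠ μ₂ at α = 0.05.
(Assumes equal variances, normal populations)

Answer: t = -2.1183, reject H₀

Derivation:
Pooled variance: s²_p = [20×9² + 20×6²]/(40) = 58.5000
s_p = 7.6485
SE = s_p×√(1/n₁ + 1/n₂) = 7.6485×√(1/21 + 1/21) = 2.3604
t = (x̄₁ - x̄₂)/SE = (77 - 82)/2.3604 = -2.1183
df = 40, t-critical = ±2.021
Decision: reject H₀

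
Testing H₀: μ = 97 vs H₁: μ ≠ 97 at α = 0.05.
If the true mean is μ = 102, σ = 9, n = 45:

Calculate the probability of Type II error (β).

SE = σ/√n = 9/√45 = 1.3416
Critical values: μ₀ ± z_0.025×SE = 97 ± 1.960×1.3416
Acceptance region: (94.3705, 99.6295)
Under H₁ (μ = 102): z_high = (99.6295 - 102)/1.3416 = -1.7669, z_low = (94.3705 - 102)/1.3416 = -5.6869
β = P(not reject | H₁) = Φ(-1.7669) - Φ(-5.6869) ≈ 0.0386

Answer: β ≈ 0.0386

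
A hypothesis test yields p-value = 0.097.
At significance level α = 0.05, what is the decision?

Compare p-value to α:
0.097 ≥ 0.05
Decision: fail to reject H₀

Answer: fail to reject H₀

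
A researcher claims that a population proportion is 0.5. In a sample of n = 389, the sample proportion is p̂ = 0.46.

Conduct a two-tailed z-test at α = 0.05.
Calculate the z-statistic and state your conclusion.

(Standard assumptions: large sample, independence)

H₀: p = 0.5, H₁: p ≠ 0.5
Standard error: SE = √(p₀(1-p₀)/n) = √(0.5×0.5/389) = 0.025351
z-statistic: z = (p̂ - p₀)/SE = (0.46 - 0.5)/0.025351 = -1.5778
Critical value: z_0.025 = ±1.960
p-value = 0.1146
Decision: fail to reject H₀ at α = 0.05

Answer: z = -1.5778, fail to reject H₀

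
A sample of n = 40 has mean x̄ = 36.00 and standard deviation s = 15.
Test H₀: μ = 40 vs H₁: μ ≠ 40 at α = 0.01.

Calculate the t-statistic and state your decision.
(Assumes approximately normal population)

Answer: t = -1.6866, fail to reject H₀

Derivation:
df = n - 1 = 39
SE = s/√n = 15/√40 = 2.3717
t = (x̄ - μ₀)/SE = (36.00 - 40)/2.3717 = -1.6866
Critical value: t_{0.005,39} = ±2.708
p-value ≈ 0.0997
Decision: fail to reject H₀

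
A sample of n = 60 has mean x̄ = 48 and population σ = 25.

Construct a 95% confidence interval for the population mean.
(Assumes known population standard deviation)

Answer: (41.6741, 54.3259)

Derivation:
Confidence level: 95%, α = 0.05
z_0.025 = 1.960
SE = σ/√n = 25/√60 = 3.2275
Margin of error = 1.960 × 3.2275 = 6.3259
CI: x̄ ± margin = 48 ± 6.3259
CI: (41.6741, 54.3259)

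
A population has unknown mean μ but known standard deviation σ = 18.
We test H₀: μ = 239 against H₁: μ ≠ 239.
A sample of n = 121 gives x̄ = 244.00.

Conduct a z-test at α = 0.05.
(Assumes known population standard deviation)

Answer: z = 3.0555, reject H₀

Derivation:
Standard error: SE = σ/√n = 18/√121 = 1.6364
z-statistic: z = (x̄ - μ₀)/SE = (244.00 - 239)/1.6364 = 3.0555
Critical value: ±1.960
p-value = 0.0022
Decision: reject H₀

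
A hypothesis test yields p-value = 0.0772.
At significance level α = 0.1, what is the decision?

Answer: reject H₀

Derivation:
Compare p-value to α:
0.0772 < 0.1
Decision: reject H₀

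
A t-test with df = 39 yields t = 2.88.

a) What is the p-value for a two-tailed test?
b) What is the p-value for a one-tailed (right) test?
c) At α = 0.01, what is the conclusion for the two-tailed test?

Using t-distribution with df = 39:
a) Two-tailed: p = 2×P(T > 2.88) = 0.0064
b) One-tailed: p = P(T > 2.88) = 0.0032
c) 0.0064 < 0.01, reject H₀

Answer: a) 0.0064, b) 0.0032, c) reject H₀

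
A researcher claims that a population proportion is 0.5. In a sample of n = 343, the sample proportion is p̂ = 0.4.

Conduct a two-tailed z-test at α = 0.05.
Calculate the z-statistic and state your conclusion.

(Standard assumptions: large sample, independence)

H₀: p = 0.5, H₁: p ≠ 0.5
Standard error: SE = √(p₀(1-p₀)/n) = √(0.5×0.5/343) = 0.026997
z-statistic: z = (p̂ - p₀)/SE = (0.4 - 0.5)/0.026997 = -3.7041
Critical value: z_0.025 = ±1.960
p-value = 0.0002
Decision: reject H₀ at α = 0.05

Answer: z = -3.7041, reject H₀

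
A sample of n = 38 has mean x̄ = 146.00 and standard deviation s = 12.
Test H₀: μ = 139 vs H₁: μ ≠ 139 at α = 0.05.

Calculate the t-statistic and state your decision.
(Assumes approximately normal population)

df = n - 1 = 37
SE = s/√n = 12/√38 = 1.9467
t = (x̄ - μ₀)/SE = (146.00 - 139)/1.9467 = 3.5958
Critical value: t_{0.025,37} = ±2.026
p-value ≈ 0.0009
Decision: reject H₀

Answer: t = 3.5958, reject H₀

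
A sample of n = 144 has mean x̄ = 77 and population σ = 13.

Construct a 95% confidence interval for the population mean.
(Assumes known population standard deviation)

Confidence level: 95%, α = 0.05
z_0.025 = 1.960
SE = σ/√n = 13/√144 = 1.0833
Margin of error = 1.960 × 1.0833 = 2.1233
CI: x̄ ± margin = 77 ± 2.1233
CI: (74.8767, 79.1233)

Answer: (74.8767, 79.1233)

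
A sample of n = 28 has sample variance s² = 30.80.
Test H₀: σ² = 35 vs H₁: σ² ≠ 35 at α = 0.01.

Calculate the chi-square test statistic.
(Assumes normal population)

df = n - 1 = 27
χ² = (n-1)s²/σ₀² = 27×30.80/35 = 23.7600
Critical values: χ²_{0.995,27} = 11.808, χ²_{0.005,27} = 49.645
Rejection region: χ² < 11.808 or χ² > 49.645
Decision: fail to reject H₀

Answer: χ² = 23.7600, fail to reject H₀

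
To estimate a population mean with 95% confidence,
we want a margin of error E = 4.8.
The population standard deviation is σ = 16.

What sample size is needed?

z_0.025 = 1.960
n = (z×σ/E)² = (1.960×16/4.8)²
n = 42.6844
Round up: n = 43

Answer: n = 43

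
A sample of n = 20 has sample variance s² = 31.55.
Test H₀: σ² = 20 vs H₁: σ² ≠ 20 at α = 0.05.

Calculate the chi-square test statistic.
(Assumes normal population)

Answer: χ² = 29.9725, fail to reject H₀

Derivation:
df = n - 1 = 19
χ² = (n-1)s²/σ₀² = 19×31.55/20 = 29.9725
Critical values: χ²_{0.975,19} = 8.907, χ²_{0.025,19} = 32.852
Rejection region: χ² < 8.907 or χ² > 32.852
Decision: fail to reject H₀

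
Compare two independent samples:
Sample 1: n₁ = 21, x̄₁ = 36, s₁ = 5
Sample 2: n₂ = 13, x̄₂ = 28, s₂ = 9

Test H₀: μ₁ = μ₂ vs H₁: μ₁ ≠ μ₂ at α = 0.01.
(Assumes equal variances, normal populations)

Pooled variance: s²_p = [20×5² + 12×9²]/(32) = 46.0000
s_p = 6.7823
SE = s_p×√(1/n₁ + 1/n₂) = 6.7823×√(1/21 + 1/13) = 2.3935
t = (x̄₁ - x̄₂)/SE = (36 - 28)/2.3935 = 3.3424
df = 32, t-critical = ±2.738
Decision: reject H₀

Answer: t = 3.3424, reject H₀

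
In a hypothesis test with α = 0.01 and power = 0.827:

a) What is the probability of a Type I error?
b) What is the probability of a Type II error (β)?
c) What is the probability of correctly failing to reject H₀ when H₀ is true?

a) Type I error probability = α = 0.01
b) Power = P(reject H₀ | H₁ true) = 1 - β = 0.827, so Type II error probability = β = 1 - Power = 0.173
c) P(fail to reject H₀ | H₀ true) = 1 - α = 0.99

Answer: a) 0.01, b) 0.173, c) 0.99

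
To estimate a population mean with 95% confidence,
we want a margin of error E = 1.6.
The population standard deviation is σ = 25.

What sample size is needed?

z_0.025 = 1.960
n = (z×σ/E)² = (1.960×25/1.6)²
n = 937.8906
Round up: n = 938

Answer: n = 938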